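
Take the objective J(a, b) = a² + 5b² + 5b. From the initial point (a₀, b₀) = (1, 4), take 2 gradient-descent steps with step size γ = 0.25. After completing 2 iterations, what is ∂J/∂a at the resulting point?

∇J = (2a, 10b + 5)
(a₁, b₁) = (1, 4) − 0.25·(2, 45) = (0.5, -7.25)
(a₂, b₂) = (0.5, -7.25) − 0.25·(1, -67.5) = (0.25, 9.625)
∂J/∂a at (0.25, 9.625) = 0.5

0.5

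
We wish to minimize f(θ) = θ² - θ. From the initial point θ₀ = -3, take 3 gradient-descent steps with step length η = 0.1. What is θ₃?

-1.292

f′(θ) = 2θ - 1
Step 1: f′(-3) = -7; θ₁ = -3 − 0.1·(-7) = -2.3
Step 2: f′(-2.3) = -5.6; θ₂ = -2.3 − 0.1·(-5.6) = -1.74
Step 3: f′(-1.74) = -4.48; θ₃ = -1.74 − 0.1·(-4.48) = -1.292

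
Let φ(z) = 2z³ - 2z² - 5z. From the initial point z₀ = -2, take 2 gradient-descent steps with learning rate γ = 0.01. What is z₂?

-2.619974

φ′(z) = 6z² - 4z - 5
Step 1: φ′(-2) = 27; z₁ = -2 − 0.01·27 = -2.27
Step 2: φ′(-2.27) = 34.9974; z₂ = -2.27 − 0.01·34.9974 = -2.619974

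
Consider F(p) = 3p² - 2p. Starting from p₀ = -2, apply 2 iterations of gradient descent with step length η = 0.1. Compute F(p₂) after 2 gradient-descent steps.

F′(p) = 6p - 2
Step 1: F′(-2) = -14; p₁ = -2 − 0.1·(-14) = -0.6
Step 2: F′(-0.6) = -5.6; p₂ = -0.6 − 0.1·(-5.6) = -0.04
F(-0.04) = 0.0848

0.0848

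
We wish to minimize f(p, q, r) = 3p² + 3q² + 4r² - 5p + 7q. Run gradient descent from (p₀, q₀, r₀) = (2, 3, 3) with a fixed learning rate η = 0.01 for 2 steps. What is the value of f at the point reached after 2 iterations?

∇f = (6p - 5, 6q + 7, 8r)
Step 1: at (2, 3, 3), ∇f = (7, 25, 24) → (2, 3, 3) − 0.01·(7, 25, 24) = (1.93, 2.75, 2.76)
Step 2: at (1.93, 2.75, 2.76), ∇f = (6.58, 23.5, 22.08) → (1.93, 2.75, 2.76) − 0.01·(6.58, 23.5, 22.08) = (1.8642, 2.515, 2.5392)
f(1.8642, 2.515, 2.5392) = 63.47554648

63.47554648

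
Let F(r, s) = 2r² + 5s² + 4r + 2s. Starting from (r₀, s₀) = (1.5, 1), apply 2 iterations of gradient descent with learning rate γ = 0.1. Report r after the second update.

-0.1

∇F = (4r + 4, 10s + 2)
(r₁, s₁) = (1.5, 1) − 0.1·(10, 12) = (0.5, -0.2)
(r₂, s₂) = (0.5, -0.2) − 0.1·(6, 0) = (-0.1, -0.2)
r = -0.1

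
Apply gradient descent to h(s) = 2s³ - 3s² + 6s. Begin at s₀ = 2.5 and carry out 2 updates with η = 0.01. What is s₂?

h′(s) = 6s² - 6s + 6
s₁ = 2.5 − 0.01·28.5 = 2.215
s₂ = 2.215 − 0.01·22.14735 = 1.9935265

1.9935265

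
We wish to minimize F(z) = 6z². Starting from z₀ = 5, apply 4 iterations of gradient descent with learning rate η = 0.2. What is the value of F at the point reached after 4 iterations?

F′(z) = 12z
Step 1: F′(5) = 60; z₁ = 5 − 0.2·60 = -7
Step 2: F′(-7) = -84; z₂ = -7 − 0.2·(-84) = 9.8
Step 3: F′(9.8) = 117.6; z₃ = 9.8 − 0.2·117.6 = -13.72
Step 4: F′(-13.72) = -164.64; z₄ = -13.72 − 0.2·(-164.64) = 19.208
F(19.208) = 2213.683584

2213.683584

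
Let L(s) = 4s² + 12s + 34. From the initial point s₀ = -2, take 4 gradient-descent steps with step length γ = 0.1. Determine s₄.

L′(s) = 8s + 12
s₁ = -2 − 0.1·(-4) = -1.6
s₂ = -1.6 − 0.1·(-0.8) = -1.52
s₃ = -1.52 − 0.1·(-0.16) = -1.504
s₄ = -1.504 − 0.1·(-0.032) = -1.5008

-1.5008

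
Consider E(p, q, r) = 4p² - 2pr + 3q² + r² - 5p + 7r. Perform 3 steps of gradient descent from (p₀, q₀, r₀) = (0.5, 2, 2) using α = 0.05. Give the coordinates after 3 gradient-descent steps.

(0.8675, 0.686, 0.7025)

∇E = (8p - 2r - 5, 6q, -2p + 2r + 7)
(p₁, q₁, r₁) = (0.5, 2, 2) − 0.05·(-5, 12, 10) = (0.75, 1.4, 1.5)
(p₂, q₂, r₂) = (0.75, 1.4, 1.5) − 0.05·(-2, 8.4, 8.5) = (0.85, 0.98, 1.075)
(p₃, q₃, r₃) = (0.85, 0.98, 1.075) − 0.05·(-0.35, 5.88, 7.45) = (0.8675, 0.686, 0.7025)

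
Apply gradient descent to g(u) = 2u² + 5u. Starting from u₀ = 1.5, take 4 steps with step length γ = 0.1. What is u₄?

g′(u) = 4u + 5
Step 1: g′(1.5) = 11; u₁ = 1.5 − 0.1·11 = 0.4
Step 2: g′(0.4) = 6.6; u₂ = 0.4 − 0.1·6.6 = -0.26
Step 3: g′(-0.26) = 3.96; u₃ = -0.26 − 0.1·3.96 = -0.656
Step 4: g′(-0.656) = 2.376; u₄ = -0.656 − 0.1·2.376 = -0.8936

-0.8936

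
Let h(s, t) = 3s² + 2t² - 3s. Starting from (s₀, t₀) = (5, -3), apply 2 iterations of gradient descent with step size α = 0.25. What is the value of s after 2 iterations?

∇h = (6s - 3, 4t)
Step 1: at (5, -3), ∇h = (27, -12) → (5, -3) − 0.25·(27, -12) = (-1.75, 0)
Step 2: at (-1.75, 0), ∇h = (-13.5, 0) → (-1.75, 0) − 0.25·(-13.5, 0) = (1.625, 0)
s = 1.625

1.625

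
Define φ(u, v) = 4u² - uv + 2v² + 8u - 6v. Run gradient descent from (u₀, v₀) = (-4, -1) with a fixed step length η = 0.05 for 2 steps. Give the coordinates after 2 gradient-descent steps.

∇φ = (8u - v + 8, -u + 4v - 6)
(u₁, v₁) = (-4, -1) − 0.05·(-23, -6) = (-2.85, -0.7)
(u₂, v₂) = (-2.85, -0.7) − 0.05·(-14.1, -5.95) = (-2.145, -0.4025)

(-2.145, -0.4025)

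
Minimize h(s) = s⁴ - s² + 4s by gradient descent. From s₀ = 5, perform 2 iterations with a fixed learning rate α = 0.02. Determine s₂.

4.14194176

h′(s) = 4s³ - 2s + 4
Step 1: h′(5) = 494; s₁ = 5 − 0.02·494 = -4.88
Step 2: h′(-4.88) = -451.097088; s₂ = -4.88 − 0.02·(-451.097088) = 4.14194176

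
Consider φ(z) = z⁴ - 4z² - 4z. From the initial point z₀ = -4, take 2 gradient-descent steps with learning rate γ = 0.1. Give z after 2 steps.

φ′(z) = 4z³ - 8z - 4
z₁ = -4 − 0.1·(-228) = 18.8
z₂ = 18.8 − 0.1·26424.288 = -2623.6288

-2623.6288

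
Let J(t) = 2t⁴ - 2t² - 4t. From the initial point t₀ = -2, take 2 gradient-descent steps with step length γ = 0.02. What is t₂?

J′(t) = 8t³ - 4t - 4
Step 1: J′(-2) = -60; t₁ = -2 − 0.02·(-60) = -0.8
Step 2: J′(-0.8) = -4.896; t₂ = -0.8 − 0.02·(-4.896) = -0.70208

-0.70208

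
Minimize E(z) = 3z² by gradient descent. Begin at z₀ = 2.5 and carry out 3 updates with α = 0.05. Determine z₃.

0.8575

E′(z) = 6z
Step 1: E′(2.5) = 15; z₁ = 2.5 − 0.05·15 = 1.75
Step 2: E′(1.75) = 10.5; z₂ = 1.75 − 0.05·10.5 = 1.225
Step 3: E′(1.225) = 7.35; z₃ = 1.225 − 0.05·7.35 = 0.8575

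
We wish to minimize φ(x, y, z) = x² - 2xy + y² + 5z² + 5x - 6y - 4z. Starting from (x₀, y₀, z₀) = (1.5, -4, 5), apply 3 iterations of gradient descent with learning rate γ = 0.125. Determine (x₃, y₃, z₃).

∇φ = (2x - 2y + 5, -2x + 2y - 6, 10z - 4)
(x₁, y₁, z₁) = (1.5, -4, 5) − 0.125·(16, -17, 46) = (-0.5, -1.875, -0.75)
(x₂, y₂, z₂) = (-0.5, -1.875, -0.75) − 0.125·(7.75, -8.75, -11.5) = (-1.46875, -0.78125, 0.6875)
(x₃, y₃, z₃) = (-1.46875, -0.78125, 0.6875) − 0.125·(3.625, -4.625, 2.875) = (-1.921875, -0.203125, 0.328125)

(-1.921875, -0.203125, 0.328125)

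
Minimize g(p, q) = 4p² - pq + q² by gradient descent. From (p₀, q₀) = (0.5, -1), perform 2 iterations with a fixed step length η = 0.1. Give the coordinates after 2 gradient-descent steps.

(-0.075, -0.6)

∇g = (8p - q, -p + 2q)
(p₁, q₁) = (0.5, -1) − 0.1·(5, -2.5) = (0, -0.75)
(p₂, q₂) = (0, -0.75) − 0.1·(0.75, -1.5) = (-0.075, -0.6)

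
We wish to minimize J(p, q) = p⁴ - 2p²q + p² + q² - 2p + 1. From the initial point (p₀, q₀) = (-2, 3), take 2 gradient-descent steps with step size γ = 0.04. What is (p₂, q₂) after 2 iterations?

(-1.47667456, 2.999488)

∇J = (4p³ - 4pq + 2p - 2, -2p² + 2q)
(p₁, q₁) = (-2, 3) − 0.04·(-14, -2) = (-1.44, 3.08)
(p₂, q₂) = (-1.44, 3.08) − 0.04·(0.916864, 2.0128) = (-1.47667456, 2.999488)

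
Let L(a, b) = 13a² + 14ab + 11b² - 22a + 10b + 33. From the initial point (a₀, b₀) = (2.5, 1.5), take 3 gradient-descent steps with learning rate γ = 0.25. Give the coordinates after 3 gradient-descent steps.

(-1219.75, -1068)

∇L = (26a + 14b - 22, 14a + 22b + 10)
(a₁, b₁) = (2.5, 1.5) − 0.25·(64, 78) = (-13.5, -18)
(a₂, b₂) = (-13.5, -18) − 0.25·(-625, -575) = (142.75, 125.75)
(a₃, b₃) = (142.75, 125.75) − 0.25·(5450, 4775) = (-1219.75, -1068)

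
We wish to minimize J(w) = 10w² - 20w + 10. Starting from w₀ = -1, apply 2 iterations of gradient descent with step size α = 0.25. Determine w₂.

J′(w) = 20w - 20
w₁ = -1 − 0.25·(-40) = 9
w₂ = 9 − 0.25·160 = -31

-31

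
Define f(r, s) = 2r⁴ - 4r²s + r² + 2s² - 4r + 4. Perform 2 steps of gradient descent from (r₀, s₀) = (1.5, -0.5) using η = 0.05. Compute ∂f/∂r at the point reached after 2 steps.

∇f = (8r³ - 8rs + 2r - 4, -4r² + 4s)
(r₁, s₁) = (1.5, -0.5) − 0.05·(32, -11) = (-0.1, 0.05)
(r₂, s₂) = (-0.1, 0.05) − 0.05·(-4.168, 0.16) = (0.1084, 0.042)
∂f/∂r at (0.1084, 0.042) = -3.809432314368

-3.809432314368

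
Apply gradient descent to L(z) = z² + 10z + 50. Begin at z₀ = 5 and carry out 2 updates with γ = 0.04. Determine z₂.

L′(z) = 2z + 10
Step 1: L′(5) = 20; z₁ = 5 − 0.04·20 = 4.2
Step 2: L′(4.2) = 18.4; z₂ = 4.2 − 0.04·18.4 = 3.464

3.464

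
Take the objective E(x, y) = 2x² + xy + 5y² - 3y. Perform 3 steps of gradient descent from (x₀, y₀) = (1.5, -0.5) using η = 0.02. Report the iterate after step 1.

(1.39, -0.37)

∇E = (4x + y, x + 10y - 3)
(x₁, y₁) = (1.5, -0.5) − 0.02·(5.5, -6.5) = (1.39, -0.37)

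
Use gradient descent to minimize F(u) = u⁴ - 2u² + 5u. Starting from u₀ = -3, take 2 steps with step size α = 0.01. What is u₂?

F′(u) = 4u³ - 4u + 5
u₁ = -3 − 0.01·(-91) = -2.09
u₂ = -2.09 − 0.01·(-23.157316) = -1.85842684

-1.85842684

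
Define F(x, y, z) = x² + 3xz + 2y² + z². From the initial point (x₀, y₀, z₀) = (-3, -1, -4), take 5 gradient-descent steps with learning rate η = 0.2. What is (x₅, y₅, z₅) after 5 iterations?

∇F = (2x + 3z, 4y, 3x + 2z)
Step 1: at (-3, -1, -4), ∇F = (-18, -4, -17) → (-3, -1, -4) − 0.2·(-18, -4, -17) = (0.6, -0.2, -0.6)
Step 2: at (0.6, -0.2, -0.6), ∇F = (-0.6, -0.8, 0.6) → (0.6, -0.2, -0.6) − 0.2·(-0.6, -0.8, 0.6) = (0.72, -0.04, -0.72)
Step 3: at (0.72, -0.04, -0.72), ∇F = (-0.72, -0.16, 0.72) → (0.72, -0.04, -0.72) − 0.2·(-0.72, -0.16, 0.72) = (0.864, -0.008, -0.864)
Step 4: at (0.864, -0.008, -0.864), ∇F = (-0.864, -0.032, 0.864) → (0.864, -0.008, -0.864) − 0.2·(-0.864, -0.032, 0.864) = (1.0368, -0.0016, -1.0368)
Step 5: at (1.0368, -0.0016, -1.0368), ∇F = (-1.0368, -0.0064, 1.0368) → (1.0368, -0.0016, -1.0368) − 0.2·(-1.0368, -0.0064, 1.0368) = (1.24416, -0.00032, -1.24416)

(1.24416, -0.00032, -1.24416)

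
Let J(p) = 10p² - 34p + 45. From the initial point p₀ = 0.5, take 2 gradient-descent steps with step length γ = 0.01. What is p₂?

0.932

J′(p) = 20p - 34
Step 1: J′(0.5) = -24; p₁ = 0.5 − 0.01·(-24) = 0.74
Step 2: J′(0.74) = -19.2; p₂ = 0.74 − 0.01·(-19.2) = 0.932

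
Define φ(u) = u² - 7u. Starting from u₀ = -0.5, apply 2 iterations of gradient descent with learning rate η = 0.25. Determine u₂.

φ′(u) = 2u - 7
Step 1: φ′(-0.5) = -8; u₁ = -0.5 − 0.25·(-8) = 1.5
Step 2: φ′(1.5) = -4; u₂ = 1.5 − 0.25·(-4) = 2.5

2.5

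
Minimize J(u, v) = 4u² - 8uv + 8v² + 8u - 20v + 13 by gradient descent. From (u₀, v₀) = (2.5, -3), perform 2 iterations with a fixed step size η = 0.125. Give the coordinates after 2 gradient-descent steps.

∇J = (8u - 8v + 8, -8u + 16v - 20)
(u₁, v₁) = (2.5, -3) − 0.125·(52, -88) = (-4, 8)
(u₂, v₂) = (-4, 8) − 0.125·(-88, 140) = (7, -9.5)

(7, -9.5)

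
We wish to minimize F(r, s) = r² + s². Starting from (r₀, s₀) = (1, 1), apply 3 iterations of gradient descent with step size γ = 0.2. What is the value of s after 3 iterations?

∇F = (2r, 2s)
(r₁, s₁) = (1, 1) − 0.2·(2, 2) = (0.6, 0.6)
(r₂, s₂) = (0.6, 0.6) − 0.2·(1.2, 1.2) = (0.36, 0.36)
(r₃, s₃) = (0.36, 0.36) − 0.2·(0.72, 0.72) = (0.216, 0.216)
s = 0.216

0.216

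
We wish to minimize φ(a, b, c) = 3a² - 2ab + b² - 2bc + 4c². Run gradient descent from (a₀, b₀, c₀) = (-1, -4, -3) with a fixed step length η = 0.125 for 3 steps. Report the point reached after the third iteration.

(-1.21875, -3.25, -0.890625)

∇φ = (6a - 2b, -2a + 2b - 2c, -2b + 8c)
Step 1: at (-1, -4, -3), ∇φ = (2, 0, -16) → (-1, -4, -3) − 0.125·(2, 0, -16) = (-1.25, -4, -1)
Step 2: at (-1.25, -4, -1), ∇φ = (0.5, -3.5, 0) → (-1.25, -4, -1) − 0.125·(0.5, -3.5, 0) = (-1.3125, -3.5625, -1)
Step 3: at (-1.3125, -3.5625, -1), ∇φ = (-0.75, -2.5, -0.875) → (-1.3125, -3.5625, -1) − 0.125·(-0.75, -2.5, -0.875) = (-1.21875, -3.25, -0.890625)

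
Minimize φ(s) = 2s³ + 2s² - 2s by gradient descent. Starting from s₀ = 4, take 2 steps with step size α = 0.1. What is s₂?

-33.4

φ′(s) = 6s² + 4s - 2
s₁ = 4 − 0.1·110 = -7
s₂ = -7 − 0.1·264 = -33.4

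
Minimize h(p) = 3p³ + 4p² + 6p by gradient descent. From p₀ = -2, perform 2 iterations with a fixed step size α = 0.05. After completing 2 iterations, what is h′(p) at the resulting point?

h′(p) = 9p² + 8p + 6
Step 1: h′(-2) = 26; p₁ = -2 − 0.05·26 = -3.3
Step 2: h′(-3.3) = 77.61; p₂ = -3.3 − 0.05·77.61 = -7.1805
h′(p) at (-7.1805) = 412.59222225

412.59222225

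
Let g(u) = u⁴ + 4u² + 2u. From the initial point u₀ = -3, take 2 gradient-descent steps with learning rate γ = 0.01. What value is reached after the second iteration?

g′(u) = 4u³ + 8u + 2
u₁ = -3 − 0.01·(-130) = -1.7
u₂ = -1.7 − 0.01·(-31.252) = -1.38748

-1.38748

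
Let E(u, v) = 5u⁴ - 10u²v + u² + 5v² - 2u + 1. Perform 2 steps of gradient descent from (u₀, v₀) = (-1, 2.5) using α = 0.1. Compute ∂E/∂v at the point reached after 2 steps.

∇E = (20u³ - 20uv + 2u - 2, -10u² + 10v)
(u₁, v₁) = (-1, 2.5) − 0.1·(26, 15) = (-3.6, 1)
(u₂, v₂) = (-3.6, 1) − 0.1·(-870.32, -119.6) = (83.432, 12.96)
∂E/∂v at (83.432, 12.96) = -69479.38624

-69479.38624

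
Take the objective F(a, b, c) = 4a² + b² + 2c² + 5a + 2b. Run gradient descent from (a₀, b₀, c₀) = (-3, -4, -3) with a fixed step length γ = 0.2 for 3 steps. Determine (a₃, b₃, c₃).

(-0.112, -1.648, -0.024)

∇F = (8a + 5, 2b + 2, 4c)
Step 1: at (-3, -4, -3), ∇F = (-19, -6, -12) → (-3, -4, -3) − 0.2·(-19, -6, -12) = (0.8, -2.8, -0.6)
Step 2: at (0.8, -2.8, -0.6), ∇F = (11.4, -3.6, -2.4) → (0.8, -2.8, -0.6) − 0.2·(11.4, -3.6, -2.4) = (-1.48, -2.08, -0.12)
Step 3: at (-1.48, -2.08, -0.12), ∇F = (-6.84, -2.16, -0.48) → (-1.48, -2.08, -0.12) − 0.2·(-6.84, -2.16, -0.48) = (-0.112, -1.648, -0.024)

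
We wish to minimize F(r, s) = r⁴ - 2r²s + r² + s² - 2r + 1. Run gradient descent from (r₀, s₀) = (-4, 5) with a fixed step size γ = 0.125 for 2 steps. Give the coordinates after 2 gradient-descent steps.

(-3477.3828125, 98.453125)

∇F = (4r³ - 4rs + 2r - 2, -2r² + 2s)
Step 1: at (-4, 5), ∇F = (-186, -22) → (-4, 5) − 0.125·(-186, -22) = (19.25, 7.75)
Step 2: at (19.25, 7.75), ∇F = (27973.0625, -725.625) → (19.25, 7.75) − 0.125·(27973.0625, -725.625) = (-3477.3828125, 98.453125)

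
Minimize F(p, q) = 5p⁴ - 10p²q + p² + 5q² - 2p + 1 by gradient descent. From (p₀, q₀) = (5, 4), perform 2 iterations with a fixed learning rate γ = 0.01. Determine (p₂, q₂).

(796.1935424, 31.34664)

∇F = (20p³ - 20pq + 2p - 2, -10p² + 10q)
(p₁, q₁) = (5, 4) − 0.01·(2108, -210) = (-16.08, 6.1)
(p₂, q₂) = (-16.08, 6.1) − 0.01·(-81227.35424, -2524.664) = (796.1935424, 31.34664)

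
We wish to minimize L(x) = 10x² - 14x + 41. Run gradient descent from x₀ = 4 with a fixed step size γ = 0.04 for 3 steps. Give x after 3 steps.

0.7264

L′(x) = 20x - 14
Step 1: L′(4) = 66; x₁ = 4 − 0.04·66 = 1.36
Step 2: L′(1.36) = 13.2; x₂ = 1.36 − 0.04·13.2 = 0.832
Step 3: L′(0.832) = 2.64; x₃ = 0.832 − 0.04·2.64 = 0.7264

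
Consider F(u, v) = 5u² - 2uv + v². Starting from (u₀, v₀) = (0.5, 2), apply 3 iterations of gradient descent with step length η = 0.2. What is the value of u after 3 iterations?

0.124

∇F = (10u - 2v, -2u + 2v)
(u₁, v₁) = (0.5, 2) − 0.2·(1, 3) = (0.3, 1.4)
(u₂, v₂) = (0.3, 1.4) − 0.2·(0.2, 2.2) = (0.26, 0.96)
(u₃, v₃) = (0.26, 0.96) − 0.2·(0.68, 1.4) = (0.124, 0.68)
u = 0.124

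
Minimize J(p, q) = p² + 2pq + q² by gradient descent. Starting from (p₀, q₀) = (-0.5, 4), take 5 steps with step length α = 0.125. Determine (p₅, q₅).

∇J = (2p + 2q, 2p + 2q)
(p₁, q₁) = (-0.5, 4) − 0.125·(7, 7) = (-1.375, 3.125)
(p₂, q₂) = (-1.375, 3.125) − 0.125·(3.5, 3.5) = (-1.8125, 2.6875)
(p₃, q₃) = (-1.8125, 2.6875) − 0.125·(1.75, 1.75) = (-2.03125, 2.46875)
(p₄, q₄) = (-2.03125, 2.46875) − 0.125·(0.875, 0.875) = (-2.140625, 2.359375)
(p₅, q₅) = (-2.140625, 2.359375) − 0.125·(0.4375, 0.4375) = (-2.1953125, 2.3046875)

(-2.1953125, 2.3046875)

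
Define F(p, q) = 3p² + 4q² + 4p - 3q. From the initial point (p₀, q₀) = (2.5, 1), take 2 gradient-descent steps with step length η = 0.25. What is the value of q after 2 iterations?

1

∇F = (6p + 4, 8q - 3)
(p₁, q₁) = (2.5, 1) − 0.25·(19, 5) = (-2.25, -0.25)
(p₂, q₂) = (-2.25, -0.25) − 0.25·(-9.5, -5) = (0.125, 1)
q = 1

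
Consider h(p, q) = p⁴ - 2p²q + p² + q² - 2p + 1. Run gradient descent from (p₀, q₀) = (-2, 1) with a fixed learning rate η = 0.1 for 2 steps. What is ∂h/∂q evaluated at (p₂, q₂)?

-0.1152

∇h = (4p³ - 4pq + 2p - 2, -2p² + 2q)
(p₁, q₁) = (-2, 1) − 0.1·(-30, -6) = (1, 1.6)
(p₂, q₂) = (1, 1.6) − 0.1·(-2.4, 1.2) = (1.24, 1.48)
∂h/∂q at (1.24, 1.48) = -0.1152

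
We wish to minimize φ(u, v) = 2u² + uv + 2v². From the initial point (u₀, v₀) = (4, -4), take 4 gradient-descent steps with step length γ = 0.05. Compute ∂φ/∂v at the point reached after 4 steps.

∇φ = (4u + v, u + 4v)
Step 1: at (4, -4), ∇φ = (12, -12) → (4, -4) − 0.05·(12, -12) = (3.4, -3.4)
Step 2: at (3.4, -3.4), ∇φ = (10.2, -10.2) → (3.4, -3.4) − 0.05·(10.2, -10.2) = (2.89, -2.89)
Step 3: at (2.89, -2.89), ∇φ = (8.67, -8.67) → (2.89, -2.89) − 0.05·(8.67, -8.67) = (2.4565, -2.4565)
Step 4: at (2.4565, -2.4565), ∇φ = (7.3695, -7.3695) → (2.4565, -2.4565) − 0.05·(7.3695, -7.3695) = (2.088025, -2.088025)
∂φ/∂v at (2.088025, -2.088025) = -6.264075

-6.264075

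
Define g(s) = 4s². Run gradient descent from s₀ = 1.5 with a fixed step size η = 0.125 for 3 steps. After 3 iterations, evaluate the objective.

g′(s) = 8s
s₁ = 1.5 − 0.125·12 = 0
s₂ = 0 − 0.125·0 = 0
s₃ = 0 − 0.125·0 = 0
g(0) = 0

0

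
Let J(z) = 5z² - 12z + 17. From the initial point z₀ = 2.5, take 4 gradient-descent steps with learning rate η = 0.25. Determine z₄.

7.78125

J′(z) = 10z - 12
Step 1: J′(2.5) = 13; z₁ = 2.5 − 0.25·13 = -0.75
Step 2: J′(-0.75) = -19.5; z₂ = -0.75 − 0.25·(-19.5) = 4.125
Step 3: J′(4.125) = 29.25; z₃ = 4.125 − 0.25·29.25 = -3.1875
Step 4: J′(-3.1875) = -43.875; z₄ = -3.1875 − 0.25·(-43.875) = 7.78125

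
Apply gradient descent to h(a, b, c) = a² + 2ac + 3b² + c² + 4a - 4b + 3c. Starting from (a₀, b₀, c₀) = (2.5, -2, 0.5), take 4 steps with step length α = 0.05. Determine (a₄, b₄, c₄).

(0.9978, 0.0264, -0.8022)

∇h = (2a + 2c + 4, 6b - 4, 2a + 2c + 3)
(a₁, b₁, c₁) = (2.5, -2, 0.5) − 0.05·(10, -16, 9) = (2, -1.2, 0.05)
(a₂, b₂, c₂) = (2, -1.2, 0.05) − 0.05·(8.1, -11.2, 7.1) = (1.595, -0.64, -0.305)
(a₃, b₃, c₃) = (1.595, -0.64, -0.305) − 0.05·(6.58, -7.84, 5.58) = (1.266, -0.248, -0.584)
(a₄, b₄, c₄) = (1.266, -0.248, -0.584) − 0.05·(5.364, -5.488, 4.364) = (0.9978, 0.0264, -0.8022)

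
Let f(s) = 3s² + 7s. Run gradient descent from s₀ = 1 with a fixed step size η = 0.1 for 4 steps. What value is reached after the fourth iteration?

-1.1112

f′(s) = 6s + 7
s₁ = 1 − 0.1·13 = -0.3
s₂ = -0.3 − 0.1·5.2 = -0.82
s₃ = -0.82 − 0.1·2.08 = -1.028
s₄ = -1.028 − 0.1·0.832 = -1.1112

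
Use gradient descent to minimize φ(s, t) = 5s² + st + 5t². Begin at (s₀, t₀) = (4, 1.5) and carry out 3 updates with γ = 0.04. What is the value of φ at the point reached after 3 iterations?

∇φ = (10s + t, s + 10t)
Step 1: at (4, 1.5), ∇φ = (41.5, 19) → (4, 1.5) − 0.04·(41.5, 19) = (2.34, 0.74)
Step 2: at (2.34, 0.74), ∇φ = (24.14, 9.74) → (2.34, 0.74) − 0.04·(24.14, 9.74) = (1.3744, 0.3504)
Step 3: at (1.3744, 0.3504), ∇φ = (14.0944, 4.8784) → (1.3744, 0.3504) − 0.04·(14.0944, 4.8784) = (0.810624, 0.155264)
φ(0.810624, 0.155264) = 3.531951620096

3.531951620096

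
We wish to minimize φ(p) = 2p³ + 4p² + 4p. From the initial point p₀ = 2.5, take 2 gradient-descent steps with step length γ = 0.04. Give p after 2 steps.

φ′(p) = 6p² + 8p + 4
Step 1: φ′(2.5) = 61.5; p₁ = 2.5 − 0.04·61.5 = 0.04
Step 2: φ′(0.04) = 4.3296; p₂ = 0.04 − 0.04·4.3296 = -0.133184

-0.133184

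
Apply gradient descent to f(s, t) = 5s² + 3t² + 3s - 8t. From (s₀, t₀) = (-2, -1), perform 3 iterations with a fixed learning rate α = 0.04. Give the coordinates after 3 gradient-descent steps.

(-0.6672, 0.309056)

∇f = (10s + 3, 6t - 8)
(s₁, t₁) = (-2, -1) − 0.04·(-17, -14) = (-1.32, -0.44)
(s₂, t₂) = (-1.32, -0.44) − 0.04·(-10.2, -10.64) = (-0.912, -0.0144)
(s₃, t₃) = (-0.912, -0.0144) − 0.04·(-6.12, -8.0864) = (-0.6672, 0.309056)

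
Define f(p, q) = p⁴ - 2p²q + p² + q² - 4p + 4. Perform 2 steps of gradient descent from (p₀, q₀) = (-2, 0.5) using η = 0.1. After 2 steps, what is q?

1.472

∇f = (4p³ - 4pq + 2p - 4, -2p² + 2q)
(p₁, q₁) = (-2, 0.5) − 0.1·(-36, -7) = (1.6, 1.2)
(p₂, q₂) = (1.6, 1.2) − 0.1·(7.904, -2.72) = (0.8096, 1.472)
q = 1.472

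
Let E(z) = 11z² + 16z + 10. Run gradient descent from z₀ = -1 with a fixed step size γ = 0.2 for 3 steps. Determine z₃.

9.992

E′(z) = 22z + 16
Step 1: E′(-1) = -6; z₁ = -1 − 0.2·(-6) = 0.2
Step 2: E′(0.2) = 20.4; z₂ = 0.2 − 0.2·20.4 = -3.88
Step 3: E′(-3.88) = -69.36; z₃ = -3.88 − 0.2·(-69.36) = 9.992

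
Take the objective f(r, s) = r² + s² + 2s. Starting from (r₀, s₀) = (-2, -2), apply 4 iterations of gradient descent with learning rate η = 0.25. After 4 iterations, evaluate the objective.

∇f = (2r, 2s + 2)
(r₁, s₁) = (-2, -2) − 0.25·(-4, -2) = (-1, -1.5)
(r₂, s₂) = (-1, -1.5) − 0.25·(-2, -1) = (-0.5, -1.25)
(r₃, s₃) = (-0.5, -1.25) − 0.25·(-1, -0.5) = (-0.25, -1.125)
(r₄, s₄) = (-0.25, -1.125) − 0.25·(-0.5, -0.25) = (-0.125, -1.0625)
f(-0.125, -1.0625) = -0.98046875

-0.98046875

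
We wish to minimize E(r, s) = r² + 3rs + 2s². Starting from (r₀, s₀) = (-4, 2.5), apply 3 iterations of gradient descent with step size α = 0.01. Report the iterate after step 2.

(-3.9907, 2.53905)

∇E = (2r + 3s, 3r + 4s)
(r₁, s₁) = (-4, 2.5) − 0.01·(-0.5, -2) = (-3.995, 2.52)
(r₂, s₂) = (-3.995, 2.52) − 0.01·(-0.43, -1.905) = (-3.9907, 2.53905)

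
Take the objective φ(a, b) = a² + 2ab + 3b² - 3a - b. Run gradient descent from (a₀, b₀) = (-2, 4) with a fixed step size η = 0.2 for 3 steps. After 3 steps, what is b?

0.312

∇φ = (2a + 2b - 3, 2a + 6b - 1)
(a₁, b₁) = (-2, 4) − 0.2·(1, 19) = (-2.2, 0.2)
(a₂, b₂) = (-2.2, 0.2) − 0.2·(-7, -4.2) = (-0.8, 1.04)
(a₃, b₃) = (-0.8, 1.04) − 0.2·(-2.52, 3.64) = (-0.296, 0.312)
b = 0.312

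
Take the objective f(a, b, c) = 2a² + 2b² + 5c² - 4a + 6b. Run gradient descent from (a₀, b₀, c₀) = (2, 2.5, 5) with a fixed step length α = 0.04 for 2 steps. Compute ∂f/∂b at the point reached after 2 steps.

11.2896

∇f = (4a - 4, 4b + 6, 10c)
Step 1: at (2, 2.5, 5), ∇f = (4, 16, 50) → (2, 2.5, 5) − 0.04·(4, 16, 50) = (1.84, 1.86, 3)
Step 2: at (1.84, 1.86, 3), ∇f = (3.36, 13.44, 30) → (1.84, 1.86, 3) − 0.04·(3.36, 13.44, 30) = (1.7056, 1.3224, 1.8)
∂f/∂b at (1.7056, 1.3224, 1.8) = 11.2896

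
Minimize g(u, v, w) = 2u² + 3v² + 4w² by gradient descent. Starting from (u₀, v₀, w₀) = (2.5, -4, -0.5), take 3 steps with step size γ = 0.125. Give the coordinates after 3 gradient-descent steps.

∇g = (4u, 6v, 8w)
(u₁, v₁, w₁) = (2.5, -4, -0.5) − 0.125·(10, -24, -4) = (1.25, -1, 0)
(u₂, v₂, w₂) = (1.25, -1, 0) − 0.125·(5, -6, 0) = (0.625, -0.25, 0)
(u₃, v₃, w₃) = (0.625, -0.25, 0) − 0.125·(2.5, -1.5, 0) = (0.3125, -0.0625, 0)

(0.3125, -0.0625, 0)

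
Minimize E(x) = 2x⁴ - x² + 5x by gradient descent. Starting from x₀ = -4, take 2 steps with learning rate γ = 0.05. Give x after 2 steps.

-3655.20795

E′(x) = 8x³ - 2x + 5
Step 1: E′(-4) = -499; x₁ = -4 − 0.05·(-499) = 20.95
Step 2: E′(20.95) = 73523.159; x₂ = 20.95 − 0.05·73523.159 = -3655.20795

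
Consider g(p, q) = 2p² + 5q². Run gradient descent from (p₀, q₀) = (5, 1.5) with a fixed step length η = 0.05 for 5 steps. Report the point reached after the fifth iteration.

∇g = (4p, 10q)
Step 1: at (5, 1.5), ∇g = (20, 15) → (5, 1.5) − 0.05·(20, 15) = (4, 0.75)
Step 2: at (4, 0.75), ∇g = (16, 7.5) → (4, 0.75) − 0.05·(16, 7.5) = (3.2, 0.375)
Step 3: at (3.2, 0.375), ∇g = (12.8, 3.75) → (3.2, 0.375) − 0.05·(12.8, 3.75) = (2.56, 0.1875)
Step 4: at (2.56, 0.1875), ∇g = (10.24, 1.875) → (2.56, 0.1875) − 0.05·(10.24, 1.875) = (2.048, 0.09375)
Step 5: at (2.048, 0.09375), ∇g = (8.192, 0.9375) → (2.048, 0.09375) − 0.05·(8.192, 0.9375) = (1.6384, 0.046875)

(1.6384, 0.046875)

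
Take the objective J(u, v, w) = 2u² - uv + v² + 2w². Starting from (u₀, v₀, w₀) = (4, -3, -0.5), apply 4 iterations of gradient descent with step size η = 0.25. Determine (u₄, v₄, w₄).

(-0.0625, -0.15234375, 0)

∇J = (4u - v, -u + 2v, 4w)
Step 1: at (4, -3, -0.5), ∇J = (19, -10, -2) → (4, -3, -0.5) − 0.25·(19, -10, -2) = (-0.75, -0.5, 0)
Step 2: at (-0.75, -0.5, 0), ∇J = (-2.5, -0.25, 0) → (-0.75, -0.5, 0) − 0.25·(-2.5, -0.25, 0) = (-0.125, -0.4375, 0)
Step 3: at (-0.125, -0.4375, 0), ∇J = (-0.0625, -0.75, 0) → (-0.125, -0.4375, 0) − 0.25·(-0.0625, -0.75, 0) = (-0.109375, -0.25, 0)
Step 4: at (-0.109375, -0.25, 0), ∇J = (-0.1875, -0.390625, 0) → (-0.109375, -0.25, 0) − 0.25·(-0.1875, -0.390625, 0) = (-0.0625, -0.15234375, 0)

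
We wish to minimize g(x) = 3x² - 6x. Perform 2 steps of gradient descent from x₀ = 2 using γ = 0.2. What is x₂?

1.04

g′(x) = 6x - 6
Step 1: g′(2) = 6; x₁ = 2 − 0.2·6 = 0.8
Step 2: g′(0.8) = -1.2; x₂ = 0.8 − 0.2·(-1.2) = 1.04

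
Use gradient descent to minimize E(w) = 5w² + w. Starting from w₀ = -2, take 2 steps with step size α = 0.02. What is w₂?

E′(w) = 10w + 1
w₁ = -2 − 0.02·(-19) = -1.62
w₂ = -1.62 − 0.02·(-15.2) = -1.316

-1.316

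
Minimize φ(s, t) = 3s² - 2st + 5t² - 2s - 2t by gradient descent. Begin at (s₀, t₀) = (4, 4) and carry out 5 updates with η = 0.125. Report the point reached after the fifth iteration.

∇φ = (6s - 2t - 2, -2s + 10t - 2)
(s₁, t₁) = (4, 4) − 0.125·(14, 30) = (2.25, 0.25)
(s₂, t₂) = (2.25, 0.25) − 0.125·(11, -4) = (0.875, 0.75)
(s₃, t₃) = (0.875, 0.75) − 0.125·(1.75, 3.75) = (0.65625, 0.28125)
(s₄, t₄) = (0.65625, 0.28125) − 0.125·(1.375, -0.5) = (0.484375, 0.34375)
(s₅, t₅) = (0.484375, 0.34375) − 0.125·(0.21875, 0.46875) = (0.45703125, 0.28515625)

(0.45703125, 0.28515625)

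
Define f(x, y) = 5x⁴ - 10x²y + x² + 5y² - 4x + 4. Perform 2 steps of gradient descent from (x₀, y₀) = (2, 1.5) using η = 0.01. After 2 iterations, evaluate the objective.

∇f = (20x³ - 20xy + 2x - 4, -10x² + 10y)
Step 1: at (2, 1.5), ∇f = (100, -25) → (2, 1.5) − 0.01·(100, -25) = (1, 1.75)
Step 2: at (1, 1.75), ∇f = (-17, 7.5) → (1, 1.75) − 0.01·(-17, 7.5) = (1.17, 1.675)
f(1.17, 1.675) = 1.15738605

1.15738605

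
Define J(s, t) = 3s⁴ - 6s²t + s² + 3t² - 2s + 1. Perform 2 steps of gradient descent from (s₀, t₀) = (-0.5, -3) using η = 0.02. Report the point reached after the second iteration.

∇J = (12s³ - 12st + 2s - 2, -6s² + 6t)
Step 1: at (-0.5, -3), ∇J = (-22.5, -19.5) → (-0.5, -3) − 0.02·(-22.5, -19.5) = (-0.05, -2.61)
Step 2: at (-0.05, -2.61), ∇J = (-3.6675, -15.675) → (-0.05, -2.61) − 0.02·(-3.6675, -15.675) = (0.02335, -2.2965)

(0.02335, -2.2965)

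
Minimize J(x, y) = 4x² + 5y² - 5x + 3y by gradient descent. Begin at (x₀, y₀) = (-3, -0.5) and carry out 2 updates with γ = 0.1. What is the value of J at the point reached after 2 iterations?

-1.9284

∇J = (8x - 5, 10y + 3)
Step 1: at (-3, -0.5), ∇J = (-29, -2) → (-3, -0.5) − 0.1·(-29, -2) = (-0.1, -0.3)
Step 2: at (-0.1, -0.3), ∇J = (-5.8, 0) → (-0.1, -0.3) − 0.1·(-5.8, 0) = (0.48, -0.3)
J(0.48, -0.3) = -1.9284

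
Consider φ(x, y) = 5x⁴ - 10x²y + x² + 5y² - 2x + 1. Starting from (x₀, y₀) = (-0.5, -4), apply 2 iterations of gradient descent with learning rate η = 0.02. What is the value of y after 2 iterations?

∇φ = (20x³ - 20xy + 2x - 2, -10x² + 10y)
Step 1: at (-0.5, -4), ∇φ = (-45.5, -42.5) → (-0.5, -4) − 0.02·(-45.5, -42.5) = (0.41, -3.15)
Step 2: at (0.41, -3.15), ∇φ = (26.02842, -33.181) → (0.41, -3.15) − 0.02·(26.02842, -33.181) = (-0.1105684, -2.48638)
y = -2.48638

-2.48638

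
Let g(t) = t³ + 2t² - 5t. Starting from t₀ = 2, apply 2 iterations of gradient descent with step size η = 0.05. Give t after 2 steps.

1.015625

g′(t) = 3t² + 4t - 5
Step 1: g′(2) = 15; t₁ = 2 − 0.05·15 = 1.25
Step 2: g′(1.25) = 4.6875; t₂ = 1.25 − 0.05·4.6875 = 1.015625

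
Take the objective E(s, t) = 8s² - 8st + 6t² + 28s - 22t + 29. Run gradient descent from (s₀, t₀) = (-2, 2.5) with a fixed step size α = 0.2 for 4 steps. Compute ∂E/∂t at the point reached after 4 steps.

∇E = (16s - 8t + 28, -8s + 12t - 22)
(s₁, t₁) = (-2, 2.5) − 0.2·(-24, 24) = (2.8, -2.3)
(s₂, t₂) = (2.8, -2.3) − 0.2·(91.2, -72) = (-15.44, 12.1)
(s₃, t₃) = (-15.44, 12.1) − 0.2·(-315.84, 246.72) = (47.728, -37.244)
(s₄, t₄) = (47.728, -37.244) − 0.2·(1089.6, -850.752) = (-170.192, 132.9064)
∂E/∂t at (-170.192, 132.9064) = 2934.4128

2934.4128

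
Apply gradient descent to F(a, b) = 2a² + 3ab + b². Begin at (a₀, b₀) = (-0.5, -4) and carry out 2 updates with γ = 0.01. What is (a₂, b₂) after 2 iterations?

(-0.22845, -3.8161)

∇F = (4a + 3b, 3a + 2b)
(a₁, b₁) = (-0.5, -4) − 0.01·(-14, -9.5) = (-0.36, -3.905)
(a₂, b₂) = (-0.36, -3.905) − 0.01·(-13.155, -8.89) = (-0.22845, -3.8161)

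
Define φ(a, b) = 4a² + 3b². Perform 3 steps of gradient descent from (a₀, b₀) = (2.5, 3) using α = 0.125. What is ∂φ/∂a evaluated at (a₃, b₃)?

∇φ = (8a, 6b)
Step 1: at (2.5, 3), ∇φ = (20, 18) → (2.5, 3) − 0.125·(20, 18) = (0, 0.75)
Step 2: at (0, 0.75), ∇φ = (0, 4.5) → (0, 0.75) − 0.125·(0, 4.5) = (0, 0.1875)
Step 3: at (0, 0.1875), ∇φ = (0, 1.125) → (0, 0.1875) − 0.125·(0, 1.125) = (0, 0.046875)
∂φ/∂a at (0, 0.046875) = 0

0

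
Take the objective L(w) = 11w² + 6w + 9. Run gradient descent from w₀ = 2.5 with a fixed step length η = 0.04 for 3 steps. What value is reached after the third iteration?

-0.267936

L′(w) = 22w + 6
w₁ = 2.5 − 0.04·61 = 0.06
w₂ = 0.06 − 0.04·7.32 = -0.2328
w₃ = -0.2328 − 0.04·0.8784 = -0.267936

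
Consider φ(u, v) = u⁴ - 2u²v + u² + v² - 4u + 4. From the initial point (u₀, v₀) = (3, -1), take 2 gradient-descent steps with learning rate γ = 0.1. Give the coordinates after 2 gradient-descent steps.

∇φ = (4u³ - 4uv + 2u - 4, -2u² + 2v)
(u₁, v₁) = (3, -1) − 0.1·(122, -20) = (-9.2, 1)
(u₂, v₂) = (-9.2, 1) − 0.1·(-3100.352, -167.28) = (300.8352, 17.728)

(300.8352, 17.728)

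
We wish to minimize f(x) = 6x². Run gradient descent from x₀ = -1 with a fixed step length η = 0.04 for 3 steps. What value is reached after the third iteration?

f′(x) = 12x
Step 1: f′(-1) = -12; x₁ = -1 − 0.04·(-12) = -0.52
Step 2: f′(-0.52) = -6.24; x₂ = -0.52 − 0.04·(-6.24) = -0.2704
Step 3: f′(-0.2704) = -3.2448; x₃ = -0.2704 − 0.04·(-3.2448) = -0.140608

-0.140608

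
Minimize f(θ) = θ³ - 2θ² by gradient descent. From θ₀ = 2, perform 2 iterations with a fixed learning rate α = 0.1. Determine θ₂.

f′(θ) = 3θ² - 4θ
Step 1: f′(2) = 4; θ₁ = 2 − 0.1·4 = 1.6
Step 2: f′(1.6) = 1.28; θ₂ = 1.6 − 0.1·1.28 = 1.472

1.472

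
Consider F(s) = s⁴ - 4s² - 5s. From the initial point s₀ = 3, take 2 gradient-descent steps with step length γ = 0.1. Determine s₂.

38.7396

F′(s) = 4s³ - 8s - 5
Step 1: F′(3) = 79; s₁ = 3 − 0.1·79 = -4.9
Step 2: F′(-4.9) = -436.396; s₂ = -4.9 − 0.1·(-436.396) = 38.7396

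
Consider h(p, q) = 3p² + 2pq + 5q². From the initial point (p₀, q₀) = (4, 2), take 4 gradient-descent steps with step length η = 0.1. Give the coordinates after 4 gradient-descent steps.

(0.1472, -0.0608)

∇h = (6p + 2q, 2p + 10q)
Step 1: at (4, 2), ∇h = (28, 28) → (4, 2) − 0.1·(28, 28) = (1.2, -0.8)
Step 2: at (1.2, -0.8), ∇h = (5.6, -5.6) → (1.2, -0.8) − 0.1·(5.6, -5.6) = (0.64, -0.24)
Step 3: at (0.64, -0.24), ∇h = (3.36, -1.12) → (0.64, -0.24) − 0.1·(3.36, -1.12) = (0.304, -0.128)
Step 4: at (0.304, -0.128), ∇h = (1.568, -0.672) → (0.304, -0.128) − 0.1·(1.568, -0.672) = (0.1472, -0.0608)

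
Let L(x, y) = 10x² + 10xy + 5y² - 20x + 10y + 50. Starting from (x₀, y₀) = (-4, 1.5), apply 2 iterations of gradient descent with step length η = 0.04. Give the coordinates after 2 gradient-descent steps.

(-0.16, 1.1)

∇L = (20x + 10y - 20, 10x + 10y + 10)
Step 1: at (-4, 1.5), ∇L = (-85, -15) → (-4, 1.5) − 0.04·(-85, -15) = (-0.6, 2.1)
Step 2: at (-0.6, 2.1), ∇L = (-11, 25) → (-0.6, 2.1) − 0.04·(-11, 25) = (-0.16, 1.1)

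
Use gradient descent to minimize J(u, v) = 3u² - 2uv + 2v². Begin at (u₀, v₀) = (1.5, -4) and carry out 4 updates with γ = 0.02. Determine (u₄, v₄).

(0.443328, -2.72176)

∇J = (6u - 2v, -2u + 4v)
(u₁, v₁) = (1.5, -4) − 0.02·(17, -19) = (1.16, -3.62)
(u₂, v₂) = (1.16, -3.62) − 0.02·(14.2, -16.8) = (0.876, -3.284)
(u₃, v₃) = (0.876, -3.284) − 0.02·(11.824, -14.888) = (0.63952, -2.98624)
(u₄, v₄) = (0.63952, -2.98624) − 0.02·(9.8096, -13.224) = (0.443328, -2.72176)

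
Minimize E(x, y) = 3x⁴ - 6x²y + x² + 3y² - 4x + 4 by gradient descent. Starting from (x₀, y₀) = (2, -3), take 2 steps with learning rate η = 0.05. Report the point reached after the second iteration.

∇E = (12x³ - 12xy + 2x - 4, -6x² + 6y)
(x₁, y₁) = (2, -3) − 0.05·(168, -42) = (-6.4, -0.9)
(x₂, y₂) = (-6.4, -0.9) − 0.05·(-3231.648, -251.16) = (155.1824, 11.658)

(155.1824, 11.658)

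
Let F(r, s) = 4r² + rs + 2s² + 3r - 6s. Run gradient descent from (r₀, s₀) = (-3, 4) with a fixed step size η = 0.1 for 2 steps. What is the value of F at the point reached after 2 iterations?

-3.4853

∇F = (8r + s + 3, r + 4s - 6)
Step 1: at (-3, 4), ∇F = (-17, 7) → (-3, 4) − 0.1·(-17, 7) = (-1.3, 3.3)
Step 2: at (-1.3, 3.3), ∇F = (-4.1, 5.9) → (-1.3, 3.3) − 0.1·(-4.1, 5.9) = (-0.89, 2.71)
F(-0.89, 2.71) = -3.4853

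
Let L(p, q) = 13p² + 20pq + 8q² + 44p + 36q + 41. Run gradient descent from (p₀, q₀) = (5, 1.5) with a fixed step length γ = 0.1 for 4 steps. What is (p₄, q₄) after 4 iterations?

∇L = (26p + 20q + 44, 20p + 16q + 36)
(p₁, q₁) = (5, 1.5) − 0.1·(204, 160) = (-15.4, -14.5)
(p₂, q₂) = (-15.4, -14.5) − 0.1·(-646.4, -504) = (49.24, 35.9)
(p₃, q₃) = (49.24, 35.9) − 0.1·(2042.24, 1595.2) = (-154.984, -123.62)
(p₄, q₄) = (-154.984, -123.62) − 0.1·(-6457.984, -5041.6) = (490.8144, 380.54)

(490.8144, 380.54)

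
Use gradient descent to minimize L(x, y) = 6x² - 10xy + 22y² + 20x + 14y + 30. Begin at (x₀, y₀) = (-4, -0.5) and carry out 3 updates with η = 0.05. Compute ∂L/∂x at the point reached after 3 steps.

∇L = (12x - 10y + 20, -10x + 44y + 14)
(x₁, y₁) = (-4, -0.5) − 0.05·(-23, 32) = (-2.85, -2.1)
(x₂, y₂) = (-2.85, -2.1) − 0.05·(6.8, -49.9) = (-3.19, 0.395)
(x₃, y₃) = (-3.19, 0.395) − 0.05·(-22.23, 63.28) = (-2.0785, -2.769)
∂L/∂x at (-2.0785, -2.769) = 22.748

22.748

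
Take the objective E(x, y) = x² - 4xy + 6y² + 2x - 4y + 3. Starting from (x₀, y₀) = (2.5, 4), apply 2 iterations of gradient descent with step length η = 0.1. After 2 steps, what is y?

∇E = (2x - 4y + 2, -4x + 12y - 4)
Step 1: at (2.5, 4), ∇E = (-9, 34) → (2.5, 4) − 0.1·(-9, 34) = (3.4, 0.6)
Step 2: at (3.4, 0.6), ∇E = (6.4, -10.4) → (3.4, 0.6) − 0.1·(6.4, -10.4) = (2.76, 1.64)
y = 1.64

1.64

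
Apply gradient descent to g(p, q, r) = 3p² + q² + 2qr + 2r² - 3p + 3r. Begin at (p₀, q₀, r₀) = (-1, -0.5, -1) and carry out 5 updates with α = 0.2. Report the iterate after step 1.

(0.8, 0.1, -0.6)

∇g = (6p - 3, 2q + 2r, 2q + 4r + 3)
(p₁, q₁, r₁) = (-1, -0.5, -1) − 0.2·(-9, -3, -2) = (0.8, 0.1, -0.6)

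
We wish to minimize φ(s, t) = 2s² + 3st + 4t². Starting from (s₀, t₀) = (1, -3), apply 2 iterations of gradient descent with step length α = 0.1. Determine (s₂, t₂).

∇φ = (4s + 3t, 3s + 8t)
(s₁, t₁) = (1, -3) − 0.1·(-5, -21) = (1.5, -0.9)
(s₂, t₂) = (1.5, -0.9) − 0.1·(3.3, -2.7) = (1.17, -0.63)

(1.17, -0.63)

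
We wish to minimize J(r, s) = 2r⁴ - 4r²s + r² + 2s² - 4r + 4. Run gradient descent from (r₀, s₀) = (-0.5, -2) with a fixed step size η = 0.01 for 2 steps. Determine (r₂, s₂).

∇J = (8r³ - 8rs + 2r - 4, -4r² + 4s)
Step 1: at (-0.5, -2), ∇J = (-14, -9) → (-0.5, -2) − 0.01·(-14, -9) = (-0.36, -1.91)
Step 2: at (-0.36, -1.91), ∇J = (-10.594048, -8.1584) → (-0.36, -1.91) − 0.01·(-10.594048, -8.1584) = (-0.25405952, -1.828416)

(-0.25405952, -1.828416)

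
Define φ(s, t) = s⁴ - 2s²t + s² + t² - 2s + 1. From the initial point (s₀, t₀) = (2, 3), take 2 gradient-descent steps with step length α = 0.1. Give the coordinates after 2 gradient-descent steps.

∇φ = (4s³ - 4st + 2s - 2, -2s² + 2t)
(s₁, t₁) = (2, 3) − 0.1·(10, -2) = (1, 3.2)
(s₂, t₂) = (1, 3.2) − 0.1·(-8.8, 4.4) = (1.88, 2.76)

(1.88, 2.76)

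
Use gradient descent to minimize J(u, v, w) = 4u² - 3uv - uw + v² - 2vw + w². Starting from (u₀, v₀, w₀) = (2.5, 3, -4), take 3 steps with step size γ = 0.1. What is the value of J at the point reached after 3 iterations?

∇J = (8u - 3v - w, -3u + 2v - 2w, -u - 2v + 2w)
(u₁, v₁, w₁) = (2.5, 3, -4) − 0.1·(15, 6.5, -16.5) = (1, 2.35, -2.35)
(u₂, v₂, w₂) = (1, 2.35, -2.35) − 0.1·(3.3, 6.4, -10.4) = (0.67, 1.71, -1.31)
(u₃, v₃, w₃) = (0.67, 1.71, -1.31) − 0.1·(1.54, 4.03, -6.71) = (0.516, 1.307, -0.639)
J(0.516, 1.307, -0.639) = 3.158428

3.158428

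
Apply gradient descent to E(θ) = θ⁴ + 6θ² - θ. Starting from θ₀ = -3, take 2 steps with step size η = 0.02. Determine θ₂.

-0.05592

E′(θ) = 4θ³ + 12θ - 1
Step 1: E′(-3) = -145; θ₁ = -3 − 0.02·(-145) = -0.1
Step 2: E′(-0.1) = -2.204; θ₂ = -0.1 − 0.02·(-2.204) = -0.05592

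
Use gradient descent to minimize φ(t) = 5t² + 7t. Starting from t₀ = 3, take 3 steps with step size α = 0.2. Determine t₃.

φ′(t) = 10t + 7
Step 1: φ′(3) = 37; t₁ = 3 − 0.2·37 = -4.4
Step 2: φ′(-4.4) = -37; t₂ = -4.4 − 0.2·(-37) = 3
Step 3: φ′(3) = 37; t₃ = 3 − 0.2·37 = -4.4

-4.4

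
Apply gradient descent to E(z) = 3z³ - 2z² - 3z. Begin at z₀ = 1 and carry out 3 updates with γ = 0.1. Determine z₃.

0.8404976

E′(z) = 9z² - 4z - 3
Step 1: E′(1) = 2; z₁ = 1 − 0.1·2 = 0.8
Step 2: E′(0.8) = -0.44; z₂ = 0.8 − 0.1·(-0.44) = 0.844
Step 3: E′(0.844) = 0.035024; z₃ = 0.844 − 0.1·0.035024 = 0.8404976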